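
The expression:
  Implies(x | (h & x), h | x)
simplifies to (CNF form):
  True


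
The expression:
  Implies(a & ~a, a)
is always true.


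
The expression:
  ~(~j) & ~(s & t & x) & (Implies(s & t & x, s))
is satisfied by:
  {j: True, s: False, t: False, x: False}
  {j: True, x: True, s: False, t: False}
  {j: True, t: True, s: False, x: False}
  {j: True, x: True, t: True, s: False}
  {j: True, s: True, t: False, x: False}
  {j: True, x: True, s: True, t: False}
  {j: True, t: True, s: True, x: False}


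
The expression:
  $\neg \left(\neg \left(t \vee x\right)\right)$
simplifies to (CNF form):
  $t \vee x$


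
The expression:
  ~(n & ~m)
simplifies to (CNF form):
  m | ~n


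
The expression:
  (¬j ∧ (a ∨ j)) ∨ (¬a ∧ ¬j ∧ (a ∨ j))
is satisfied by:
  {a: True, j: False}


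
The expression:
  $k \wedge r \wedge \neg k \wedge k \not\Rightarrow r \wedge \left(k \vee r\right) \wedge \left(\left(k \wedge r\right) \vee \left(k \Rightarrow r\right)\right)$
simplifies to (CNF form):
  $\text{False}$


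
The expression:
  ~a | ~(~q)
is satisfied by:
  {q: True, a: False}
  {a: False, q: False}
  {a: True, q: True}


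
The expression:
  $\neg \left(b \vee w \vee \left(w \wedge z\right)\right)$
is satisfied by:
  {w: False, b: False}


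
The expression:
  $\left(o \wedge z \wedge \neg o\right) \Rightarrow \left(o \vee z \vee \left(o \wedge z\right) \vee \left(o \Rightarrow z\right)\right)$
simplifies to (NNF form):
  $\text{True}$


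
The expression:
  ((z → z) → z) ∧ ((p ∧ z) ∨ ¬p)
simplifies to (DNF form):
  z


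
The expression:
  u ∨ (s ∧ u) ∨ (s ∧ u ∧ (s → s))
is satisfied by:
  {u: True}


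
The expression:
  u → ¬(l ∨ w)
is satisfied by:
  {w: False, u: False, l: False}
  {l: True, w: False, u: False}
  {w: True, l: False, u: False}
  {l: True, w: True, u: False}
  {u: True, l: False, w: False}


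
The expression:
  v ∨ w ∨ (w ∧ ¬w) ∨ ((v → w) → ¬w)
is always true.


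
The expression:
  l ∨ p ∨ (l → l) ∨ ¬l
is always true.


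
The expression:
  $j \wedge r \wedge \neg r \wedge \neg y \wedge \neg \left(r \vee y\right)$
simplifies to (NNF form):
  $\text{False}$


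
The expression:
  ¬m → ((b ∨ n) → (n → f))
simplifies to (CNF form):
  f ∨ m ∨ ¬n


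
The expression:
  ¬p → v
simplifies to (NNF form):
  p ∨ v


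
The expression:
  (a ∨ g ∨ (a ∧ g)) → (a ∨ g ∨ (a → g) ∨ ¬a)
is always true.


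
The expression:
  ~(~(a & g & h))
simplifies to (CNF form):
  a & g & h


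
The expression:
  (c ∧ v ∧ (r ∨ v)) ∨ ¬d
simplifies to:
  (c ∧ v) ∨ ¬d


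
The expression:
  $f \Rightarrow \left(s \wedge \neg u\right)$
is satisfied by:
  {s: True, f: False, u: False}
  {s: False, f: False, u: False}
  {u: True, s: True, f: False}
  {u: True, s: False, f: False}
  {f: True, s: True, u: False}


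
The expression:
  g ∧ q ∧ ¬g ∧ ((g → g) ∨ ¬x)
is never true.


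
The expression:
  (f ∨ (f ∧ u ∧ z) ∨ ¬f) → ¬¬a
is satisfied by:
  {a: True}


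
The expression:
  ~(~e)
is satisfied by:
  {e: True}


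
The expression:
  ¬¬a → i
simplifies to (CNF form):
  i ∨ ¬a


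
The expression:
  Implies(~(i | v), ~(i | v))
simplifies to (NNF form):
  True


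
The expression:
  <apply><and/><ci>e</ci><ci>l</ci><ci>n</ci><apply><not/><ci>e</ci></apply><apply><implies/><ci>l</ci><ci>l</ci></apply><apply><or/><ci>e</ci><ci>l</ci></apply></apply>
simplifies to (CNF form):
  <false/>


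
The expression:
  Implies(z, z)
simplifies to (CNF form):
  True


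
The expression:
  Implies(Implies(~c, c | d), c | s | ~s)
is always true.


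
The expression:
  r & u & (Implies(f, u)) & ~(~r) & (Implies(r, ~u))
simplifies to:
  False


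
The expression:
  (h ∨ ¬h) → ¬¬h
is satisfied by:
  {h: True}


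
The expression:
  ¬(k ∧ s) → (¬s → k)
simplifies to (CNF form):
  k ∨ s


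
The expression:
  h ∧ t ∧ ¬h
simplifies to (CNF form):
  False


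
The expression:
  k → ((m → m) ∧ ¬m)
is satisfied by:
  {k: False, m: False}
  {m: True, k: False}
  {k: True, m: False}


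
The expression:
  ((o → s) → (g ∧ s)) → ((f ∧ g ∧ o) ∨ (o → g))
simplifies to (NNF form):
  g ∨ s ∨ ¬o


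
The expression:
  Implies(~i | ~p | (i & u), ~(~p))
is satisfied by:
  {p: True}


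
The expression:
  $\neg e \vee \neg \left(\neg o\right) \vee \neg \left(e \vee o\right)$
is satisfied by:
  {o: True, e: False}
  {e: False, o: False}
  {e: True, o: True}


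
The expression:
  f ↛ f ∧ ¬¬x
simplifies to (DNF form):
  False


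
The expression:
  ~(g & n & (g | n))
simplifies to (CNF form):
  ~g | ~n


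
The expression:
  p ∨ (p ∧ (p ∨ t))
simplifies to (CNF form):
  p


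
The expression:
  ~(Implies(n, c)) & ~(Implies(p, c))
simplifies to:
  n & p & ~c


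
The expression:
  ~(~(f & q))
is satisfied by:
  {f: True, q: True}


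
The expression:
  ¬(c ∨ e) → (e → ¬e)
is always true.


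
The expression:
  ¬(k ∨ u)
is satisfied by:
  {u: False, k: False}


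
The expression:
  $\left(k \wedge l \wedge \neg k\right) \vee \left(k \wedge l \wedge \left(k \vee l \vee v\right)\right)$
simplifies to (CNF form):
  $k \wedge l$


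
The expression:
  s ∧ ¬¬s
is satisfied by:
  {s: True}


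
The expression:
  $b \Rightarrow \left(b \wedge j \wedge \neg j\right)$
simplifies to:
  $\neg b$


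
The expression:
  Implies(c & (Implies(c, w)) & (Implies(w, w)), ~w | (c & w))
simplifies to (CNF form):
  True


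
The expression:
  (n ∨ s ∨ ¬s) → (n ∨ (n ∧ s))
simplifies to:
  n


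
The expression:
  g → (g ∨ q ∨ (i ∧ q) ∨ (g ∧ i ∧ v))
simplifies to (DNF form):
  True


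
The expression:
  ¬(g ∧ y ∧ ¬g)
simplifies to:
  True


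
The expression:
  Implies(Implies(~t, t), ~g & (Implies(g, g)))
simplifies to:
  ~g | ~t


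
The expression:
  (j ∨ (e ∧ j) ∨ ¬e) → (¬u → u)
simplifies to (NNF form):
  u ∨ (e ∧ ¬j)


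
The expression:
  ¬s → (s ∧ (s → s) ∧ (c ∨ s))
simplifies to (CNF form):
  s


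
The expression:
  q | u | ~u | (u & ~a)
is always true.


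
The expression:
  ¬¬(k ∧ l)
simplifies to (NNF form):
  k ∧ l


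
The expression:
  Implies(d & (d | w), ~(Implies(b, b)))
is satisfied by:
  {d: False}


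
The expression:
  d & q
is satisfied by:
  {d: True, q: True}


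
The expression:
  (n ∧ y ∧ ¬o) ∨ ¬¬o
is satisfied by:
  {n: True, o: True, y: True}
  {n: True, o: True, y: False}
  {o: True, y: True, n: False}
  {o: True, y: False, n: False}
  {n: True, y: True, o: False}


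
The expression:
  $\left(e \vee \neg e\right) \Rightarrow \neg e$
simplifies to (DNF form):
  $\neg e$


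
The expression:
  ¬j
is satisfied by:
  {j: False}


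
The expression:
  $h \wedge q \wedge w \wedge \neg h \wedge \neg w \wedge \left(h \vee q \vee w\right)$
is never true.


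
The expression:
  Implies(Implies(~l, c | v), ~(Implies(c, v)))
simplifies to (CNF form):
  ~v & (c | ~l)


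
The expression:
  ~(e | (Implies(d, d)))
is never true.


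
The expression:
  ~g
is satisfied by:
  {g: False}


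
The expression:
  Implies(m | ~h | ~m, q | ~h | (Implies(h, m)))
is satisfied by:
  {q: True, m: True, h: False}
  {q: True, h: False, m: False}
  {m: True, h: False, q: False}
  {m: False, h: False, q: False}
  {q: True, m: True, h: True}
  {q: True, h: True, m: False}
  {m: True, h: True, q: False}


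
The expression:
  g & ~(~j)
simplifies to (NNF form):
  g & j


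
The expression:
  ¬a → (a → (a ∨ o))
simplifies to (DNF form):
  True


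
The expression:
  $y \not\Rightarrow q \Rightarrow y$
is always true.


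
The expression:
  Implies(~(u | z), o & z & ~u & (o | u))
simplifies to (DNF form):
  u | z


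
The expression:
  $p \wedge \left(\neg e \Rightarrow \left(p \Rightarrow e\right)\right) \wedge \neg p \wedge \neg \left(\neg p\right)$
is never true.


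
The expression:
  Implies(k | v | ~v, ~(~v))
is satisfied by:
  {v: True}


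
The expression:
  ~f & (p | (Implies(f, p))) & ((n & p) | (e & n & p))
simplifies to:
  n & p & ~f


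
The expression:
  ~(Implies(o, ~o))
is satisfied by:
  {o: True}


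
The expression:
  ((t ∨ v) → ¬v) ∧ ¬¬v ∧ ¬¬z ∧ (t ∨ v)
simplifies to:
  False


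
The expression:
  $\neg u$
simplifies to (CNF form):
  $\neg u$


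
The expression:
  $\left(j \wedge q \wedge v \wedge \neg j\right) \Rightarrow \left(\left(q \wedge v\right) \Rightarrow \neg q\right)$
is always true.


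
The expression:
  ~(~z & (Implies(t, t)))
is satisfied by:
  {z: True}


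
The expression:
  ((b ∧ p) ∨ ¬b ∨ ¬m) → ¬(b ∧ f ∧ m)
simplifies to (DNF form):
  ¬b ∨ ¬f ∨ ¬m ∨ ¬p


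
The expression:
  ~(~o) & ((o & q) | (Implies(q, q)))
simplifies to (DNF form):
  o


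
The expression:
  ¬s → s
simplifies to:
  s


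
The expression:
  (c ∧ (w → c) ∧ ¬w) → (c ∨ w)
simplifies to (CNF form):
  True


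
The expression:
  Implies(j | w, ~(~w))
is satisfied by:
  {w: True, j: False}
  {j: False, w: False}
  {j: True, w: True}


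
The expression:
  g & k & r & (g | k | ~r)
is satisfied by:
  {r: True, g: True, k: True}


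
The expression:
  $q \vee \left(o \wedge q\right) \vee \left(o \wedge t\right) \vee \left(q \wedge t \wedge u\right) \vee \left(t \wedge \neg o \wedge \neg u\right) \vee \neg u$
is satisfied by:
  {q: True, o: True, t: True, u: False}
  {q: True, o: True, t: False, u: False}
  {q: True, t: True, o: False, u: False}
  {q: True, t: False, o: False, u: False}
  {o: True, t: True, q: False, u: False}
  {o: True, q: False, t: False, u: False}
  {o: False, t: True, q: False, u: False}
  {o: False, q: False, t: False, u: False}
  {q: True, u: True, o: True, t: True}
  {q: True, u: True, o: True, t: False}
  {q: True, u: True, t: True, o: False}
  {q: True, u: True, t: False, o: False}
  {u: True, o: True, t: True, q: False}


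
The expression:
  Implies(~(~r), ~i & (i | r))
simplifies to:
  ~i | ~r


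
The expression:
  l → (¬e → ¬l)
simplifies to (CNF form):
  e ∨ ¬l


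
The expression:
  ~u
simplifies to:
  ~u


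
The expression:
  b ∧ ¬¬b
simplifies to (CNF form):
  b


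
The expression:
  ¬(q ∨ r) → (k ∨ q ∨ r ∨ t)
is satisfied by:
  {r: True, t: True, k: True, q: True}
  {r: True, t: True, k: True, q: False}
  {r: True, t: True, q: True, k: False}
  {r: True, t: True, q: False, k: False}
  {r: True, k: True, q: True, t: False}
  {r: True, k: True, q: False, t: False}
  {r: True, k: False, q: True, t: False}
  {r: True, k: False, q: False, t: False}
  {t: True, k: True, q: True, r: False}
  {t: True, k: True, q: False, r: False}
  {t: True, q: True, k: False, r: False}
  {t: True, q: False, k: False, r: False}
  {k: True, q: True, t: False, r: False}
  {k: True, t: False, q: False, r: False}
  {q: True, t: False, k: False, r: False}


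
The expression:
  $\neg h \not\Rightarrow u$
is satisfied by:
  {u: False, h: False}


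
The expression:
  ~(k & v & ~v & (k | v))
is always true.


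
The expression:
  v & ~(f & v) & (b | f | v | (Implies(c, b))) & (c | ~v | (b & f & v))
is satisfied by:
  {c: True, v: True, f: False}


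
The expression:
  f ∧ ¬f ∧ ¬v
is never true.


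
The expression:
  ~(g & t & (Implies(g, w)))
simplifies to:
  ~g | ~t | ~w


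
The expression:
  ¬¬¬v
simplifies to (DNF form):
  ¬v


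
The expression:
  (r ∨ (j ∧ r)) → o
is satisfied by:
  {o: True, r: False}
  {r: False, o: False}
  {r: True, o: True}


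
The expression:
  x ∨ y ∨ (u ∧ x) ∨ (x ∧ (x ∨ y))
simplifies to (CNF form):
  x ∨ y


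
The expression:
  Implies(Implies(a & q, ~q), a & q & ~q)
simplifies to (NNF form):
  a & q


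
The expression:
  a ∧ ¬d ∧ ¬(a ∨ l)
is never true.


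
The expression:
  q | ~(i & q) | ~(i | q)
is always true.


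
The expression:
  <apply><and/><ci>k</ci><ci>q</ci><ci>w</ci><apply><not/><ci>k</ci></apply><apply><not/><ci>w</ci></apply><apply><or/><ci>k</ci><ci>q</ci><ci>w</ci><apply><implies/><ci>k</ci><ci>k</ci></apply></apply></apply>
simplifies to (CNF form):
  <false/>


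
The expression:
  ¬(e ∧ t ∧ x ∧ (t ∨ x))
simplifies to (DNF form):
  ¬e ∨ ¬t ∨ ¬x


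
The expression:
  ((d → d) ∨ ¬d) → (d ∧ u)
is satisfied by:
  {u: True, d: True}


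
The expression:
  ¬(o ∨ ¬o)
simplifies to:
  False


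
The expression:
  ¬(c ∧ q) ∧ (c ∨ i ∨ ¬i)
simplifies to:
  ¬c ∨ ¬q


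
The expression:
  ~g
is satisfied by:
  {g: False}


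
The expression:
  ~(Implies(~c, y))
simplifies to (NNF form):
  ~c & ~y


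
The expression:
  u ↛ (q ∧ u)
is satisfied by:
  {u: True, q: False}


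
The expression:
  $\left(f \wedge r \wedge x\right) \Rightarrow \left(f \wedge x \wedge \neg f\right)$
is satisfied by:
  {x: False, r: False, f: False}
  {f: True, x: False, r: False}
  {r: True, x: False, f: False}
  {f: True, r: True, x: False}
  {x: True, f: False, r: False}
  {f: True, x: True, r: False}
  {r: True, x: True, f: False}


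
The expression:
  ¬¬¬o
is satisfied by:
  {o: False}


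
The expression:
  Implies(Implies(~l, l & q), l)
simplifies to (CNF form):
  True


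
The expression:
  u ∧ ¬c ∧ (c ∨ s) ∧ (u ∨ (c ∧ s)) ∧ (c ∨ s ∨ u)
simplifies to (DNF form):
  s ∧ u ∧ ¬c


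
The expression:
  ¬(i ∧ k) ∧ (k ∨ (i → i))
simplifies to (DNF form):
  ¬i ∨ ¬k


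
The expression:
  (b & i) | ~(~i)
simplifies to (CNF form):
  i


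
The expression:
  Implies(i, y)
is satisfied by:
  {y: True, i: False}
  {i: False, y: False}
  {i: True, y: True}


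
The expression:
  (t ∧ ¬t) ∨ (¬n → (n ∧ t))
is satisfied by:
  {n: True}


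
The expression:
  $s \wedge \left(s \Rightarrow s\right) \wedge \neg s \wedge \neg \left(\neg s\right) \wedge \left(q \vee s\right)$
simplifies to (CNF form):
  $\text{False}$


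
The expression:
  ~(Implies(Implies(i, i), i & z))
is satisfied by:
  {z: False, i: False}
  {i: True, z: False}
  {z: True, i: False}


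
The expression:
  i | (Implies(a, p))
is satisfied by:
  {i: True, p: True, a: False}
  {i: True, p: False, a: False}
  {p: True, i: False, a: False}
  {i: False, p: False, a: False}
  {i: True, a: True, p: True}
  {i: True, a: True, p: False}
  {a: True, p: True, i: False}


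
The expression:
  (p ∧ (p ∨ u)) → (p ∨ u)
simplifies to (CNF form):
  True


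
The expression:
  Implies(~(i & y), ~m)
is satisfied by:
  {i: True, y: True, m: False}
  {i: True, y: False, m: False}
  {y: True, i: False, m: False}
  {i: False, y: False, m: False}
  {i: True, m: True, y: True}


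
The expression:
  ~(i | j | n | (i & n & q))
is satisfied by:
  {n: False, i: False, j: False}


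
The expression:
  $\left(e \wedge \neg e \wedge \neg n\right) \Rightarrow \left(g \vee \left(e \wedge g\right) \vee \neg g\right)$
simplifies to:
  $\text{True}$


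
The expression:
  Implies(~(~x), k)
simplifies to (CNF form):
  k | ~x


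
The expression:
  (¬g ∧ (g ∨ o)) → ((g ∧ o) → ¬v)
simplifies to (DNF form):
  True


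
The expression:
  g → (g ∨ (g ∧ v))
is always true.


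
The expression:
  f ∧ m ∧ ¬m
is never true.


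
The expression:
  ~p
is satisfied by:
  {p: False}


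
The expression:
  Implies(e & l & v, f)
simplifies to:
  f | ~e | ~l | ~v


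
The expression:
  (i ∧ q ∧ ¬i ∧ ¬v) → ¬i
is always true.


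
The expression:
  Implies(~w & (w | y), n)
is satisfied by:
  {n: True, w: True, y: False}
  {n: True, w: False, y: False}
  {w: True, n: False, y: False}
  {n: False, w: False, y: False}
  {n: True, y: True, w: True}
  {n: True, y: True, w: False}
  {y: True, w: True, n: False}


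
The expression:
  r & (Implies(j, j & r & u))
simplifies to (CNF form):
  r & (u | ~j)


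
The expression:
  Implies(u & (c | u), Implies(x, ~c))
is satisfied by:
  {u: False, c: False, x: False}
  {x: True, u: False, c: False}
  {c: True, u: False, x: False}
  {x: True, c: True, u: False}
  {u: True, x: False, c: False}
  {x: True, u: True, c: False}
  {c: True, u: True, x: False}


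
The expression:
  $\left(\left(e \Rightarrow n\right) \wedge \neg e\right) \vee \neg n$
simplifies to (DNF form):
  $\neg e \vee \neg n$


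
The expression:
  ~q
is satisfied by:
  {q: False}


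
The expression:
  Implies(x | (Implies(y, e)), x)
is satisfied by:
  {x: True, y: True, e: False}
  {x: True, y: False, e: False}
  {x: True, e: True, y: True}
  {x: True, e: True, y: False}
  {y: True, e: False, x: False}


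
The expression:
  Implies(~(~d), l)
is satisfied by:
  {l: True, d: False}
  {d: False, l: False}
  {d: True, l: True}


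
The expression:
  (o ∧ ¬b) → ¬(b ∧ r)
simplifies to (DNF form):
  True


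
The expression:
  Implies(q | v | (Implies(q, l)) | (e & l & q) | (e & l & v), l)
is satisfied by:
  {l: True}


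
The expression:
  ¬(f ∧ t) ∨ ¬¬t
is always true.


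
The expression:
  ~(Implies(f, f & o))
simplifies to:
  f & ~o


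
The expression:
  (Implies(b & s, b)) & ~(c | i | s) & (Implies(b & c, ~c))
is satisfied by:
  {i: False, c: False, s: False}


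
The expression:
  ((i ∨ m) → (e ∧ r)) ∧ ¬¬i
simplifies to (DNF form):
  e ∧ i ∧ r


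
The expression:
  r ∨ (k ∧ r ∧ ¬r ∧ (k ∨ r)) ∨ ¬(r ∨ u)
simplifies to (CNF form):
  r ∨ ¬u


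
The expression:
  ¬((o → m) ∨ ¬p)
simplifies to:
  o ∧ p ∧ ¬m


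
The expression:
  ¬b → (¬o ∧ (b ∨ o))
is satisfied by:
  {b: True}


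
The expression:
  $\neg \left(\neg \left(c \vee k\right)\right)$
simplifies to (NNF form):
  $c \vee k$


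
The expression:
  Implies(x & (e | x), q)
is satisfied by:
  {q: True, x: False}
  {x: False, q: False}
  {x: True, q: True}


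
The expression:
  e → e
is always true.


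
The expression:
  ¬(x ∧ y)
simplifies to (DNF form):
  ¬x ∨ ¬y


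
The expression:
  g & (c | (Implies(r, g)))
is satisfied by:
  {g: True}


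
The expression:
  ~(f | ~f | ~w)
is never true.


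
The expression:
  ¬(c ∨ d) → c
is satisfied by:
  {d: True, c: True}
  {d: True, c: False}
  {c: True, d: False}


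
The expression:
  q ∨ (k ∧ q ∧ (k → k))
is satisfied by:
  {q: True}


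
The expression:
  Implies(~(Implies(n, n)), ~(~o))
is always true.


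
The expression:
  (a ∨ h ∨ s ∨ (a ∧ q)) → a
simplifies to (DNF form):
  a ∨ (¬h ∧ ¬s)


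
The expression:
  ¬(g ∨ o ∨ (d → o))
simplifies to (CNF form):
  d ∧ ¬g ∧ ¬o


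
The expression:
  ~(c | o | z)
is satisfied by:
  {o: False, z: False, c: False}


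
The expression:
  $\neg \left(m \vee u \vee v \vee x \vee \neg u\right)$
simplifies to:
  $\text{False}$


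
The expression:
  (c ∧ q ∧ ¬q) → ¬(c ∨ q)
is always true.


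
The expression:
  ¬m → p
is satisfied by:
  {m: True, p: True}
  {m: True, p: False}
  {p: True, m: False}


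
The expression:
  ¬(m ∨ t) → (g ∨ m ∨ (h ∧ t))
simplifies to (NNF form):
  g ∨ m ∨ t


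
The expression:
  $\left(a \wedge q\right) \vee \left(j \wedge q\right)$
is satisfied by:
  {a: True, j: True, q: True}
  {a: True, q: True, j: False}
  {j: True, q: True, a: False}


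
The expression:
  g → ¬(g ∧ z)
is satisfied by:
  {g: False, z: False}
  {z: True, g: False}
  {g: True, z: False}


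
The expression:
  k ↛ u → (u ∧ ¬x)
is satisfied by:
  {u: True, k: False}
  {k: False, u: False}
  {k: True, u: True}


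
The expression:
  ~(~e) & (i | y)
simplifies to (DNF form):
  (e & i) | (e & y)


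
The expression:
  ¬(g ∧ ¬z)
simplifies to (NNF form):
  z ∨ ¬g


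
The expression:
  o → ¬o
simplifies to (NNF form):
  ¬o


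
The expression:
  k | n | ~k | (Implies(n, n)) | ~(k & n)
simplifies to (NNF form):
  True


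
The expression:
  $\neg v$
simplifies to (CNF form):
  $\neg v$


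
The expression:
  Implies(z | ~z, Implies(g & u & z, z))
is always true.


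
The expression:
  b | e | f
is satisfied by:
  {b: True, e: True, f: True}
  {b: True, e: True, f: False}
  {b: True, f: True, e: False}
  {b: True, f: False, e: False}
  {e: True, f: True, b: False}
  {e: True, f: False, b: False}
  {f: True, e: False, b: False}


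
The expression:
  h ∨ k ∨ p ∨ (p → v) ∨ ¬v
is always true.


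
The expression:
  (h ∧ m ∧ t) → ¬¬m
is always true.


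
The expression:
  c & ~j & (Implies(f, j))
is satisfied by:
  {c: True, f: False, j: False}


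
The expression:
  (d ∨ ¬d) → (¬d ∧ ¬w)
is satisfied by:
  {d: False, w: False}


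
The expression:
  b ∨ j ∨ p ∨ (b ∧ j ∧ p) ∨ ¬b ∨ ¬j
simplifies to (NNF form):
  True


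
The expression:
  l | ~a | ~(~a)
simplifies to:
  True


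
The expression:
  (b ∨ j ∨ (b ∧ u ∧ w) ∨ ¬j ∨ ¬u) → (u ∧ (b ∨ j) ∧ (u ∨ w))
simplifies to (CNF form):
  u ∧ (b ∨ j)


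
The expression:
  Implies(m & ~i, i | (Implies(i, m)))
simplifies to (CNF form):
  True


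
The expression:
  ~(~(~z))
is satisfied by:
  {z: False}


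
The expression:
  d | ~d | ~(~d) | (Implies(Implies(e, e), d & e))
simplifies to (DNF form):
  True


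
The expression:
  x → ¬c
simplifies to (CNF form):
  ¬c ∨ ¬x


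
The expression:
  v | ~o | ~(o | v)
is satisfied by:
  {v: True, o: False}
  {o: False, v: False}
  {o: True, v: True}


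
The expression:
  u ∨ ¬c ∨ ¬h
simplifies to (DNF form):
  u ∨ ¬c ∨ ¬h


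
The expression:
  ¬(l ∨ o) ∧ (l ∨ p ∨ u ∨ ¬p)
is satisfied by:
  {o: False, l: False}


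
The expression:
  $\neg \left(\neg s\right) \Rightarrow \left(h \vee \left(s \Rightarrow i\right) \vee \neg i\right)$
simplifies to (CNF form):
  $\text{True}$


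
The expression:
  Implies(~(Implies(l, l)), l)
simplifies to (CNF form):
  True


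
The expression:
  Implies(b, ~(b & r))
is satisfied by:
  {b: False, r: False}
  {r: True, b: False}
  {b: True, r: False}


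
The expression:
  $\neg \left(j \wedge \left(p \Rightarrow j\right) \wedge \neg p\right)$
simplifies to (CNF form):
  $p \vee \neg j$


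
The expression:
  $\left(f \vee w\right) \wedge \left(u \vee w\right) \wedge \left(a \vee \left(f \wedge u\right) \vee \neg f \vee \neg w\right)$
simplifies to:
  $\left(a \wedge w\right) \vee \left(f \wedge u\right) \vee \left(w \wedge \neg f\right)$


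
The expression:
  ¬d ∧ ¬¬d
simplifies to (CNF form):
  False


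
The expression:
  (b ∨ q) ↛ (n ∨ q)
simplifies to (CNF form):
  b ∧ ¬n ∧ ¬q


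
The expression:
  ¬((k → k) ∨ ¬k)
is never true.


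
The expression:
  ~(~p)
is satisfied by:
  {p: True}


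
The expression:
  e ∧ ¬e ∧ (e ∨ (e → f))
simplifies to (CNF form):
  False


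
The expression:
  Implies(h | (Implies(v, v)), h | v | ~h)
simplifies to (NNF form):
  True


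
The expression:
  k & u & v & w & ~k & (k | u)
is never true.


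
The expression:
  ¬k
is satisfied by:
  {k: False}


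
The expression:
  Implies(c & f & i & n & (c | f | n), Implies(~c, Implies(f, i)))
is always true.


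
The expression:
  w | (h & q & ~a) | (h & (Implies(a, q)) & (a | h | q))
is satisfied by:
  {h: True, q: True, w: True, a: False}
  {h: True, w: True, a: False, q: False}
  {h: True, q: True, w: True, a: True}
  {h: True, w: True, a: True, q: False}
  {w: True, q: True, a: False, h: False}
  {w: True, q: False, a: False, h: False}
  {q: True, w: True, a: True, h: False}
  {w: True, a: True, q: False, h: False}
  {q: True, h: True, a: False, w: False}
  {h: True, q: False, a: False, w: False}
  {q: True, h: True, a: True, w: False}


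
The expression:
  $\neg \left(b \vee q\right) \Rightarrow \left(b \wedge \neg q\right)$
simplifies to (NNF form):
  $b \vee q$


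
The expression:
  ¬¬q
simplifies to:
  q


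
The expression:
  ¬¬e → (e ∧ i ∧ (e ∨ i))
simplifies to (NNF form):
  i ∨ ¬e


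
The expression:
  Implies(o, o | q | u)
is always true.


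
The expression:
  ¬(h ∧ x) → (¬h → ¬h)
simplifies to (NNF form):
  True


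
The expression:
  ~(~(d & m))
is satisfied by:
  {m: True, d: True}


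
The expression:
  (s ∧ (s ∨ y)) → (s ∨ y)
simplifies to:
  True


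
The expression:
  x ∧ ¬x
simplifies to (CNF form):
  False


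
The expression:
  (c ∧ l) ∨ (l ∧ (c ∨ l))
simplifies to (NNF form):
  l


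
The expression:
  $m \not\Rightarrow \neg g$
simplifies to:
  $g \wedge m$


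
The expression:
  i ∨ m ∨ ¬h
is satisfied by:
  {i: True, m: True, h: False}
  {i: True, h: False, m: False}
  {m: True, h: False, i: False}
  {m: False, h: False, i: False}
  {i: True, m: True, h: True}
  {i: True, h: True, m: False}
  {m: True, h: True, i: False}


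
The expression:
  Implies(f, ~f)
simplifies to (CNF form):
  ~f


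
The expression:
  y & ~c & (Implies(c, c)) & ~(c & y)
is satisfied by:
  {y: True, c: False}


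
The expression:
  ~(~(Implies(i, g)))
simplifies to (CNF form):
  g | ~i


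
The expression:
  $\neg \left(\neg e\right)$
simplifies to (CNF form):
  $e$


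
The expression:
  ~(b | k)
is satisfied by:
  {k: False, b: False}


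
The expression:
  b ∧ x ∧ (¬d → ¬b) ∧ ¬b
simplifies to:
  False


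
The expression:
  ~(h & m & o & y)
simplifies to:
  ~h | ~m | ~o | ~y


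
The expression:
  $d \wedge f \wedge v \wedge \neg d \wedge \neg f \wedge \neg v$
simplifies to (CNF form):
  $\text{False}$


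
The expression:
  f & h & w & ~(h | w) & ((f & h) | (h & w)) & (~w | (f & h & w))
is never true.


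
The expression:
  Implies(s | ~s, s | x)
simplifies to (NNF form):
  s | x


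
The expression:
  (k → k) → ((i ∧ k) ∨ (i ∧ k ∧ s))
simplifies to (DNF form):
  i ∧ k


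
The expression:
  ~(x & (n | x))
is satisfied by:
  {x: False}


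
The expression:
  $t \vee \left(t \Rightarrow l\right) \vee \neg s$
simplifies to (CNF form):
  $\text{True}$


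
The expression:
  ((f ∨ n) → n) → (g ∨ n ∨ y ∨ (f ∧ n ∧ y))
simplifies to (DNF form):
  f ∨ g ∨ n ∨ y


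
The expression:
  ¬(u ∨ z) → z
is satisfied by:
  {z: True, u: True}
  {z: True, u: False}
  {u: True, z: False}


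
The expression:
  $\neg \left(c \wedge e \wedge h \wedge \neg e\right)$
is always true.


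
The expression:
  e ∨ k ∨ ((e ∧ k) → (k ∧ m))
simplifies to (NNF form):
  True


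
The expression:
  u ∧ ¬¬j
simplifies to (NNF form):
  j ∧ u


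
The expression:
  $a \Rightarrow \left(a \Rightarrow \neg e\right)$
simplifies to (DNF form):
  $\neg a \vee \neg e$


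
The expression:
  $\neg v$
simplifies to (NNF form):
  $\neg v$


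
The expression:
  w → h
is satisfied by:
  {h: True, w: False}
  {w: False, h: False}
  {w: True, h: True}


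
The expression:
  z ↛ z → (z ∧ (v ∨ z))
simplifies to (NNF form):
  True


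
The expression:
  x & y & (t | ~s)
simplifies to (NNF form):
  x & y & (t | ~s)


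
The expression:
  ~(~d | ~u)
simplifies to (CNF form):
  d & u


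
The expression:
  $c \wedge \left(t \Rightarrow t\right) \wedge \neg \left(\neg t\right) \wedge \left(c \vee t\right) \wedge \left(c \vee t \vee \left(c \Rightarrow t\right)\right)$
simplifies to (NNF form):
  $c \wedge t$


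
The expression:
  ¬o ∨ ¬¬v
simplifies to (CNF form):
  v ∨ ¬o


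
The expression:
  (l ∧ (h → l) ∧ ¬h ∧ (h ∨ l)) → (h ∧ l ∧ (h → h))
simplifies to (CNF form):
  h ∨ ¬l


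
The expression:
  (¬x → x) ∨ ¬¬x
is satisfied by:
  {x: True}


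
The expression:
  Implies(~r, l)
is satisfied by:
  {r: True, l: True}
  {r: True, l: False}
  {l: True, r: False}


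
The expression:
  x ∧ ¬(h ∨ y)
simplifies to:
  x ∧ ¬h ∧ ¬y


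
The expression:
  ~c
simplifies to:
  ~c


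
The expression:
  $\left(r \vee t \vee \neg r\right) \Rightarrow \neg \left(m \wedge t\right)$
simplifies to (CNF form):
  $\neg m \vee \neg t$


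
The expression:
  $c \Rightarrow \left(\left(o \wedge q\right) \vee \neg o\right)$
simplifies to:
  $q \vee \neg c \vee \neg o$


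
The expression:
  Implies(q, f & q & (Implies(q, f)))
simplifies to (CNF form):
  f | ~q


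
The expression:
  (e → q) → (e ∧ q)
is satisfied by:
  {e: True}


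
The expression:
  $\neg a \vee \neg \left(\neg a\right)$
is always true.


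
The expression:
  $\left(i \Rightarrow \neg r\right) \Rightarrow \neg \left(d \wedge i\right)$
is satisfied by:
  {r: True, d: False, i: False}
  {d: False, i: False, r: False}
  {r: True, i: True, d: False}
  {i: True, d: False, r: False}
  {r: True, d: True, i: False}
  {d: True, r: False, i: False}
  {r: True, i: True, d: True}


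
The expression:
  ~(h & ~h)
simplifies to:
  True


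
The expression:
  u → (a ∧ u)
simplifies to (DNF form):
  a ∨ ¬u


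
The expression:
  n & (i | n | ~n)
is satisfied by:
  {n: True}


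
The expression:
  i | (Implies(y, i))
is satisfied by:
  {i: True, y: False}
  {y: False, i: False}
  {y: True, i: True}


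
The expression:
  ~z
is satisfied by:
  {z: False}


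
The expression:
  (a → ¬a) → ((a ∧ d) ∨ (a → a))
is always true.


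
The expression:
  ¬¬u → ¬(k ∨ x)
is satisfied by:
  {x: False, u: False, k: False}
  {k: True, x: False, u: False}
  {x: True, k: False, u: False}
  {k: True, x: True, u: False}
  {u: True, k: False, x: False}


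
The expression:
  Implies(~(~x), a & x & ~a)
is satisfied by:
  {x: False}


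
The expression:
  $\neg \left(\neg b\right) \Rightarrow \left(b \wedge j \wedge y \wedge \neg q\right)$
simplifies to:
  $\left(j \wedge y \wedge \neg q\right) \vee \neg b$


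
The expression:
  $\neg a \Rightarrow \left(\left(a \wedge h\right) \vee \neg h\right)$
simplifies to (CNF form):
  $a \vee \neg h$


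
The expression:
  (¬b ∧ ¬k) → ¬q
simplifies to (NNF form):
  b ∨ k ∨ ¬q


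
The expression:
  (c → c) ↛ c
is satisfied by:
  {c: False}


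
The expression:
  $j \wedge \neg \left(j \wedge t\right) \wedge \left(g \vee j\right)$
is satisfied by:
  {j: True, t: False}


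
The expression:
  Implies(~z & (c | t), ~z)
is always true.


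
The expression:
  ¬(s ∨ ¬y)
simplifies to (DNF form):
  y ∧ ¬s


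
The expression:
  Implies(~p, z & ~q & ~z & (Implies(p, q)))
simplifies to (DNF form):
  p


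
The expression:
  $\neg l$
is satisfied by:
  {l: False}


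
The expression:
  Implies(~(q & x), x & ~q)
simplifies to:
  x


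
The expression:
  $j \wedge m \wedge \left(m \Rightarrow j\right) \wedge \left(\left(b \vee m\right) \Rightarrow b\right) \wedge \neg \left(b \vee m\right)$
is never true.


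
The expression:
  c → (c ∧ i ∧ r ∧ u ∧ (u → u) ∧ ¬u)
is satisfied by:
  {c: False}


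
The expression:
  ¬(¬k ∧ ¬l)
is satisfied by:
  {k: True, l: True}
  {k: True, l: False}
  {l: True, k: False}


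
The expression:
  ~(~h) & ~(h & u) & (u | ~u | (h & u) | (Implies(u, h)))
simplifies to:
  h & ~u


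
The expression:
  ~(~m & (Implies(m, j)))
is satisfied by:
  {m: True}


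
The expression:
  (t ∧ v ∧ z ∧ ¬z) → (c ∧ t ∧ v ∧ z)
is always true.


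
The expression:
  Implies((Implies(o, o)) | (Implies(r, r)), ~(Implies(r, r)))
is never true.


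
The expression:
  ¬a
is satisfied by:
  {a: False}


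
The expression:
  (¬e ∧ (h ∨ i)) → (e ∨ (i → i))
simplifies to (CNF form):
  True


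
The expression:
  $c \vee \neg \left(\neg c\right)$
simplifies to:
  $c$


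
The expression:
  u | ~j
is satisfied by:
  {u: True, j: False}
  {j: False, u: False}
  {j: True, u: True}


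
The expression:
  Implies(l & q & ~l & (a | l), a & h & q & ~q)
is always true.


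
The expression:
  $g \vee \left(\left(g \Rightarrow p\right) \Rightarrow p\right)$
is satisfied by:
  {g: True, p: True}
  {g: True, p: False}
  {p: True, g: False}


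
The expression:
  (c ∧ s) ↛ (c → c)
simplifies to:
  False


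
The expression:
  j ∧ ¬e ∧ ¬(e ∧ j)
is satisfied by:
  {j: True, e: False}


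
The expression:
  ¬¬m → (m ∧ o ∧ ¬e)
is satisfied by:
  {o: True, m: False, e: False}
  {o: False, m: False, e: False}
  {e: True, o: True, m: False}
  {e: True, o: False, m: False}
  {m: True, o: True, e: False}


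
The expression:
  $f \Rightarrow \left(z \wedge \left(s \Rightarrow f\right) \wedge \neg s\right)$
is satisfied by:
  {z: True, f: False, s: False}
  {z: False, f: False, s: False}
  {s: True, z: True, f: False}
  {s: True, z: False, f: False}
  {f: True, z: True, s: False}


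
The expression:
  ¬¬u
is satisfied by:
  {u: True}


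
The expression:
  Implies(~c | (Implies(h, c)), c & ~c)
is never true.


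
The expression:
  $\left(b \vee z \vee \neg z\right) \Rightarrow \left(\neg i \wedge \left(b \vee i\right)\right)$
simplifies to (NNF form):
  $b \wedge \neg i$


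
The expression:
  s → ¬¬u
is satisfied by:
  {u: True, s: False}
  {s: False, u: False}
  {s: True, u: True}


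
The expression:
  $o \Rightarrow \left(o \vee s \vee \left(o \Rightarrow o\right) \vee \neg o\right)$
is always true.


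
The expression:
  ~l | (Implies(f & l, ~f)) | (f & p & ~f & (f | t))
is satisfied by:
  {l: False, f: False}
  {f: True, l: False}
  {l: True, f: False}


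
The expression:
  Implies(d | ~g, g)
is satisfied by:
  {g: True}


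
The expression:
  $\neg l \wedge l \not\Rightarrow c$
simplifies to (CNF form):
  $\text{False}$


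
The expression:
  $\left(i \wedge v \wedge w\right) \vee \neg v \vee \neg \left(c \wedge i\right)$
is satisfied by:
  {w: True, v: False, i: False, c: False}
  {w: False, v: False, i: False, c: False}
  {w: True, c: True, v: False, i: False}
  {c: True, w: False, v: False, i: False}
  {w: True, i: True, c: False, v: False}
  {i: True, c: False, v: False, w: False}
  {w: True, c: True, i: True, v: False}
  {c: True, i: True, w: False, v: False}
  {w: True, v: True, c: False, i: False}
  {v: True, c: False, i: False, w: False}
  {w: True, c: True, v: True, i: False}
  {c: True, v: True, w: False, i: False}
  {w: True, i: True, v: True, c: False}
  {i: True, v: True, c: False, w: False}
  {w: True, c: True, i: True, v: True}


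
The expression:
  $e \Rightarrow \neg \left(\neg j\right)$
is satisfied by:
  {j: True, e: False}
  {e: False, j: False}
  {e: True, j: True}


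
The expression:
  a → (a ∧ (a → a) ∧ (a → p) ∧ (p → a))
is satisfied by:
  {p: True, a: False}
  {a: False, p: False}
  {a: True, p: True}


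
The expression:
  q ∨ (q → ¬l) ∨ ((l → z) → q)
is always true.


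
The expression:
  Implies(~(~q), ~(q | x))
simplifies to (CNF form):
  ~q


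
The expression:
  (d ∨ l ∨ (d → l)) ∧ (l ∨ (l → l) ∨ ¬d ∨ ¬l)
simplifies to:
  True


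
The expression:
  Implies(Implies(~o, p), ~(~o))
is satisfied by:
  {o: True, p: False}
  {p: False, o: False}
  {p: True, o: True}


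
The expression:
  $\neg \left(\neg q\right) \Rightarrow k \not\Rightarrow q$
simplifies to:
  $\neg q$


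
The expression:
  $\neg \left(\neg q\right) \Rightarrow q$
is always true.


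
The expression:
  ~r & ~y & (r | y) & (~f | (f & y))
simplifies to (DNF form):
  False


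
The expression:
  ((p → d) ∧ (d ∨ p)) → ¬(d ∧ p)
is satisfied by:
  {p: False, d: False}
  {d: True, p: False}
  {p: True, d: False}


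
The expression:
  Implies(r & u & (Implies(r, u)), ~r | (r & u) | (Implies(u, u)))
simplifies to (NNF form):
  True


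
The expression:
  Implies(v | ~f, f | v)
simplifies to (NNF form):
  f | v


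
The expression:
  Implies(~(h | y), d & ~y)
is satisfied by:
  {y: True, d: True, h: True}
  {y: True, d: True, h: False}
  {y: True, h: True, d: False}
  {y: True, h: False, d: False}
  {d: True, h: True, y: False}
  {d: True, h: False, y: False}
  {h: True, d: False, y: False}


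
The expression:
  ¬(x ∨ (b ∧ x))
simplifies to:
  ¬x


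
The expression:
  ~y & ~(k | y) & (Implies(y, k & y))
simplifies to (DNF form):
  ~k & ~y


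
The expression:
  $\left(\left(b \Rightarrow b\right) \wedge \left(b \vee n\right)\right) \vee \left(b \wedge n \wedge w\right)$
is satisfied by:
  {n: True, b: True}
  {n: True, b: False}
  {b: True, n: False}


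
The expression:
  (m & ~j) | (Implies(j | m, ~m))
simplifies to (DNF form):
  ~j | ~m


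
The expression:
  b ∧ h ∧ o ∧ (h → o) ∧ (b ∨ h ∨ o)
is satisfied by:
  {h: True, b: True, o: True}


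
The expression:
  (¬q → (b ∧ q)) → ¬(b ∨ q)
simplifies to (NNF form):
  ¬q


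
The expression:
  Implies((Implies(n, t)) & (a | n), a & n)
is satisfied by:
  {t: False, a: False, n: False}
  {n: True, t: False, a: False}
  {t: True, n: False, a: False}
  {a: True, n: True, t: False}
  {a: True, n: True, t: True}


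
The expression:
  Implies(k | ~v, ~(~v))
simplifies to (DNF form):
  v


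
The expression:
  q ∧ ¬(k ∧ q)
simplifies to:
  q ∧ ¬k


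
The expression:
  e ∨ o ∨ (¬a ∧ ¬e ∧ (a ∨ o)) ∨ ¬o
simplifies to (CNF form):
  True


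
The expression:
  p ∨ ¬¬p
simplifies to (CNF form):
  p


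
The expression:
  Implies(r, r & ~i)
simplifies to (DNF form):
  ~i | ~r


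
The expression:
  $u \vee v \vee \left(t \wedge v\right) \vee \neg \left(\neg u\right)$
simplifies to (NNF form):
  $u \vee v$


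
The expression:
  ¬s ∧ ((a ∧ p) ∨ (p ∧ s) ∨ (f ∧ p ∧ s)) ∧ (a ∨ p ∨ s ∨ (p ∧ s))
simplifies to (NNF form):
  a ∧ p ∧ ¬s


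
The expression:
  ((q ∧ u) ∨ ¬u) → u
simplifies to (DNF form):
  u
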